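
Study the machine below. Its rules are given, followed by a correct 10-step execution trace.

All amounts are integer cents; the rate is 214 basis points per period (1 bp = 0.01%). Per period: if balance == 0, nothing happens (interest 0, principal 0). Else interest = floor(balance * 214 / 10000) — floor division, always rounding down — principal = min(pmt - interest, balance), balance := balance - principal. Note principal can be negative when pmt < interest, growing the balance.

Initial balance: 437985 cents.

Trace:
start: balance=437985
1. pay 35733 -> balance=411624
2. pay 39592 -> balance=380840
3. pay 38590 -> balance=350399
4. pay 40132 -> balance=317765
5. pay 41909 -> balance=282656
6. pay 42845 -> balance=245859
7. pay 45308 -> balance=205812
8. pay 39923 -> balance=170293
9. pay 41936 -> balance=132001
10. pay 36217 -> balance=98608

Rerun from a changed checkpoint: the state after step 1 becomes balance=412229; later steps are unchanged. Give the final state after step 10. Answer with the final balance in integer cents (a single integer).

state after step 1 := balance=412229
2. pay 39592 -> balance=381458
3. pay 38590 -> balance=351031
4. pay 40132 -> balance=318411
5. pay 41909 -> balance=283315
6. pay 42845 -> balance=246532
7. pay 45308 -> balance=206499
8. pay 39923 -> balance=170995
9. pay 41936 -> balance=132718
10. pay 36217 -> balance=99341

99341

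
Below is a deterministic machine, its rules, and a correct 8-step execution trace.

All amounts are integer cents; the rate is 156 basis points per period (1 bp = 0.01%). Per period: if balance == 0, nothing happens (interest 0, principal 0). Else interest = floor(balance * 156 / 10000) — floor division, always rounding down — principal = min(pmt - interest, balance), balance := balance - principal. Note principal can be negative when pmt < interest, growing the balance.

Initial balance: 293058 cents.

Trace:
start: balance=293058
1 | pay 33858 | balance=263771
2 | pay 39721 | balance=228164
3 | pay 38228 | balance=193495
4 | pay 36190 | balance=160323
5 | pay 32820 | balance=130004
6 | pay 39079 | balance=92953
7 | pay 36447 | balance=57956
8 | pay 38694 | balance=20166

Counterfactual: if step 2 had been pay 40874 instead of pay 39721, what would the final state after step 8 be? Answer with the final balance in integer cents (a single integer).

(re-executing from step 2 with the substitution; state before step 2: balance=263771)
2 | pay 40874 | balance=227011
3 | pay 38228 | balance=192324
4 | pay 36190 | balance=159134
5 | pay 32820 | balance=128796
6 | pay 39079 | balance=91726
7 | pay 36447 | balance=56709
8 | pay 38694 | balance=18899

18899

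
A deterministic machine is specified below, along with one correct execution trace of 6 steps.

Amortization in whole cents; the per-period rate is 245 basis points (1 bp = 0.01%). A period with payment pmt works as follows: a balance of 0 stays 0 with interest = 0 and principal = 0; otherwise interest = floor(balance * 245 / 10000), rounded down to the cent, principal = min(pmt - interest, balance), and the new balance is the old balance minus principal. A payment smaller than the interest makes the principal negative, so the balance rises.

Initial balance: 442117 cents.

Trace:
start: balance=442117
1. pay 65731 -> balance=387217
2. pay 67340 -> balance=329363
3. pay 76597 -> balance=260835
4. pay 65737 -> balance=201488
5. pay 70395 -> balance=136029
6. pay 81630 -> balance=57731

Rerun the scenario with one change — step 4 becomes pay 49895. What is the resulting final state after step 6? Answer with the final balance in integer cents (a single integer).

(re-executing from step 4 with the substitution; state before step 4: balance=260835)
4. pay 49895 -> balance=217330
5. pay 70395 -> balance=152259
6. pay 81630 -> balance=74359

74359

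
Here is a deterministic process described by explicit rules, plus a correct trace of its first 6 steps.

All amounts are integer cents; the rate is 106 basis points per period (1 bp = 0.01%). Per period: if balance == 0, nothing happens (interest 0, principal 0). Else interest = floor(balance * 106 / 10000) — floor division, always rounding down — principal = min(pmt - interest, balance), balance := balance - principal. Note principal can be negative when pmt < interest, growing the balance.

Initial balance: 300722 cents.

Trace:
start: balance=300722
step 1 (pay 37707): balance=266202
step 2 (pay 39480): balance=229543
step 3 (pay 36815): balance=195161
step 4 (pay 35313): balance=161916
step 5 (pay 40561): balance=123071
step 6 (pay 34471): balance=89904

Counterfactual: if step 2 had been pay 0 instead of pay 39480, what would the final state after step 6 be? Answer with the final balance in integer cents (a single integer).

131084

(re-executing from step 2 with the substitution; state before step 2: balance=266202)
step 2 (pay 0): balance=269023
step 3 (pay 36815): balance=235059
step 4 (pay 35313): balance=202237
step 5 (pay 40561): balance=163819
step 6 (pay 34471): balance=131084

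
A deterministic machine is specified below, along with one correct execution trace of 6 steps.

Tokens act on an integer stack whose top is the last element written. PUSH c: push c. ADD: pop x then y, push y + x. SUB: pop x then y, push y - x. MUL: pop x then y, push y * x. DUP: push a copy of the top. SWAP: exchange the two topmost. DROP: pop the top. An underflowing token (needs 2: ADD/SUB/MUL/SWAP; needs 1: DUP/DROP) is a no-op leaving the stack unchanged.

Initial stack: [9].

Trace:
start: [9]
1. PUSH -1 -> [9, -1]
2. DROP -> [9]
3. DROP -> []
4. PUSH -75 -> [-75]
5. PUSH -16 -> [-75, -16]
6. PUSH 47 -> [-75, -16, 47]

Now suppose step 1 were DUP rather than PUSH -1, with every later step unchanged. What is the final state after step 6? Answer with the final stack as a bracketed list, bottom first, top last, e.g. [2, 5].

[-75, -16, 47]

(re-executing from step 1 with the substitution; state before step 1: [9])
1. DUP -> [9, 9]
2. DROP -> [9]
3. DROP -> []
4. PUSH -75 -> [-75]
5. PUSH -16 -> [-75, -16]
6. PUSH 47 -> [-75, -16, 47]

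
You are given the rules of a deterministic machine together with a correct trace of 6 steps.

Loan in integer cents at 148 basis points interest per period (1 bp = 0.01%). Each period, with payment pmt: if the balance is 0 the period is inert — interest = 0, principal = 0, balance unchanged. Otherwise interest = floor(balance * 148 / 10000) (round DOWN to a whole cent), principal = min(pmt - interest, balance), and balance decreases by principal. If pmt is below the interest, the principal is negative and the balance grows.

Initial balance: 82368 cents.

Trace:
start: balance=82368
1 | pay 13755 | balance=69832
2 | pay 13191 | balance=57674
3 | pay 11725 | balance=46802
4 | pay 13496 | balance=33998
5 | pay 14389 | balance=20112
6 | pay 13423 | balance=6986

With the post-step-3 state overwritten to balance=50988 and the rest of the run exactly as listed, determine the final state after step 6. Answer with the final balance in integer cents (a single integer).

11361

state after step 3 := balance=50988
4 | pay 13496 | balance=38246
5 | pay 14389 | balance=24423
6 | pay 13423 | balance=11361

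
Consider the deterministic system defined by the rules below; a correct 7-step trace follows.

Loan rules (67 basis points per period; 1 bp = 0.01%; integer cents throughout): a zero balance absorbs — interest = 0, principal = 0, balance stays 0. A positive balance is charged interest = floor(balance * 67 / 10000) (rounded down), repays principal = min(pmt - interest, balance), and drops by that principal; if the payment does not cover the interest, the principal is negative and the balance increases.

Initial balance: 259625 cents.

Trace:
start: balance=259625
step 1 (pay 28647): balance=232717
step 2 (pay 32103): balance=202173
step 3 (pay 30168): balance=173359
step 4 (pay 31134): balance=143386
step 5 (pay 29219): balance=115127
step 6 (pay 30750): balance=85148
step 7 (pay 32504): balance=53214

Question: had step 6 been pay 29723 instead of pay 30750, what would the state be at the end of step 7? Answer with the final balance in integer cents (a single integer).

(re-executing from step 6 with the substitution; state before step 6: balance=115127)
step 6 (pay 29723): balance=86175
step 7 (pay 32504): balance=54248

54248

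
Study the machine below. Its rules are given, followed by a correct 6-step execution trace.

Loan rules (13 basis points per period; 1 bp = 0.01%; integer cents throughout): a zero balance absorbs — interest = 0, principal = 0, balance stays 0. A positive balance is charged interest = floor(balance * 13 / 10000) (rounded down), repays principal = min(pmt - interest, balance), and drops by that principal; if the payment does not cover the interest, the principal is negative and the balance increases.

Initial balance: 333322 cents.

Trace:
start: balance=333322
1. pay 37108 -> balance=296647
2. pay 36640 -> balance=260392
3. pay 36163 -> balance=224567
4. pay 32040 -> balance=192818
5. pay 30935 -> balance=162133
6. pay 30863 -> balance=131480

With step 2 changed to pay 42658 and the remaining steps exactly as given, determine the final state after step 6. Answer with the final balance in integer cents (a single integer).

125431

(re-executing from step 2 with the substitution; state before step 2: balance=296647)
2. pay 42658 -> balance=254374
3. pay 36163 -> balance=218541
4. pay 32040 -> balance=186785
5. pay 30935 -> balance=156092
6. pay 30863 -> balance=125431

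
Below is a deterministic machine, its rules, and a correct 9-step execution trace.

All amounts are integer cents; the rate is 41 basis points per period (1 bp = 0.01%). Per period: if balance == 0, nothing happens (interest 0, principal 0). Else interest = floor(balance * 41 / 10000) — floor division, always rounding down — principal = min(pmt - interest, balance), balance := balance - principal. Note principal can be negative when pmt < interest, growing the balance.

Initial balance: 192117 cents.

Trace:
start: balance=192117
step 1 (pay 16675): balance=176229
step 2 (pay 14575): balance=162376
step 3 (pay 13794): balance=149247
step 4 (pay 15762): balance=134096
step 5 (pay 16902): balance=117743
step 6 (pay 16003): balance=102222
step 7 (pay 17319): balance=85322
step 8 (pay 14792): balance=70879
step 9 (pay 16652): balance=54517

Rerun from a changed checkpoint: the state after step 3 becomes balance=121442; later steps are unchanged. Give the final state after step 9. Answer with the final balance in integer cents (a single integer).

26021

state after step 3 := balance=121442
step 4 (pay 15762): balance=106177
step 5 (pay 16902): balance=89710
step 6 (pay 16003): balance=74074
step 7 (pay 17319): balance=57058
step 8 (pay 14792): balance=42499
step 9 (pay 16652): balance=26021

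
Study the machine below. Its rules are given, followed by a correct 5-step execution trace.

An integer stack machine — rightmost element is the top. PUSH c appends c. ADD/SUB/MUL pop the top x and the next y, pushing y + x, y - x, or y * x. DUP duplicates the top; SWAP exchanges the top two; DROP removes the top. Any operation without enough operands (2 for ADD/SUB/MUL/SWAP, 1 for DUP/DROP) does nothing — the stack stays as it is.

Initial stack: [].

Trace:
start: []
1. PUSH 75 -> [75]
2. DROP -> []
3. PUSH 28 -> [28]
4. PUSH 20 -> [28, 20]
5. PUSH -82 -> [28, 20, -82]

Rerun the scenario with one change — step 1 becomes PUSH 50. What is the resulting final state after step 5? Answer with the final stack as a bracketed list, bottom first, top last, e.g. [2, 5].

[28, 20, -82]

(re-executing from step 1 with the substitution; state before step 1: [])
1. PUSH 50 -> [50]
2. DROP -> []
3. PUSH 28 -> [28]
4. PUSH 20 -> [28, 20]
5. PUSH -82 -> [28, 20, -82]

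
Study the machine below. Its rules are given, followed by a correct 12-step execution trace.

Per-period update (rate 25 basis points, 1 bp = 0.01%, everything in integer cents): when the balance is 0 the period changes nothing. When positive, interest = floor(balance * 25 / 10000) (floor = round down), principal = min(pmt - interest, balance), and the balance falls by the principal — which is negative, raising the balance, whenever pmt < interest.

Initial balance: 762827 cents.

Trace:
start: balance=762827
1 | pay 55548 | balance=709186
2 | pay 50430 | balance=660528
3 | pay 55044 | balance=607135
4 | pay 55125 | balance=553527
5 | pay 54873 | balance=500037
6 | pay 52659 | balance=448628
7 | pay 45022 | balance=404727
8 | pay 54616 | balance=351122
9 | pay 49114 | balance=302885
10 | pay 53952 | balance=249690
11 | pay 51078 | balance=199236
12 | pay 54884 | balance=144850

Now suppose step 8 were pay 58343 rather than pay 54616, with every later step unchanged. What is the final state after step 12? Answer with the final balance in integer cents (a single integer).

(re-executing from step 8 with the substitution; state before step 8: balance=404727)
8 | pay 58343 | balance=347395
9 | pay 49114 | balance=299149
10 | pay 53952 | balance=245944
11 | pay 51078 | balance=195480
12 | pay 54884 | balance=141084

141084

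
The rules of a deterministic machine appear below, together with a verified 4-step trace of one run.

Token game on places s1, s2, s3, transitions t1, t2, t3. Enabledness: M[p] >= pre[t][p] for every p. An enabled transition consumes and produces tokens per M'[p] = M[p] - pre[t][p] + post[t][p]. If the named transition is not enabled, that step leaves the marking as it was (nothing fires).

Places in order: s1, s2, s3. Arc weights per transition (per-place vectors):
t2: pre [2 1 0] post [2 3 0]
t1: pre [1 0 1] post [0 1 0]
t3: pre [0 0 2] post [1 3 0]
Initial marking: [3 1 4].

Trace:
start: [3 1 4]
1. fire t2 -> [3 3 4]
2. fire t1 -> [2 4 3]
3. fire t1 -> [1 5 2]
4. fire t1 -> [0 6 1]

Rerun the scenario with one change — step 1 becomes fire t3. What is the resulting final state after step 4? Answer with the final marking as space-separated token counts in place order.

(re-executing from step 1 with the substitution; state before step 1: [3 1 4])
1. fire t3 -> [4 4 2]
2. fire t1 -> [3 5 1]
3. fire t1 -> [2 6 0]
4. fire t1 -> [2 6 0]

2 6 0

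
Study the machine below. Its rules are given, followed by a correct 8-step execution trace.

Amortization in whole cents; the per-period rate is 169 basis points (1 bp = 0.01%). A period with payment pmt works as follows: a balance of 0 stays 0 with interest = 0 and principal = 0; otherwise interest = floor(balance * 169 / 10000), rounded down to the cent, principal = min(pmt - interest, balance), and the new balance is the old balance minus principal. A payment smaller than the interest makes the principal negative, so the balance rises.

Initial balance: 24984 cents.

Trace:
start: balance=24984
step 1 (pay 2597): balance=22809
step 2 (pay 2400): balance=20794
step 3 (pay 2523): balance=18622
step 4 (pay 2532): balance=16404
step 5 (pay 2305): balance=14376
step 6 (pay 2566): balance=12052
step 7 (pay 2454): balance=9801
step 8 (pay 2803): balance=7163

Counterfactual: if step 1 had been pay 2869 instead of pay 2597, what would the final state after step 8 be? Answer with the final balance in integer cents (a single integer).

6857

(re-executing from step 1 with the substitution; state before step 1: balance=24984)
step 1 (pay 2869): balance=22537
step 2 (pay 2400): balance=20517
step 3 (pay 2523): balance=18340
step 4 (pay 2532): balance=16117
step 5 (pay 2305): balance=14084
step 6 (pay 2566): balance=11756
step 7 (pay 2454): balance=9500
step 8 (pay 2803): balance=6857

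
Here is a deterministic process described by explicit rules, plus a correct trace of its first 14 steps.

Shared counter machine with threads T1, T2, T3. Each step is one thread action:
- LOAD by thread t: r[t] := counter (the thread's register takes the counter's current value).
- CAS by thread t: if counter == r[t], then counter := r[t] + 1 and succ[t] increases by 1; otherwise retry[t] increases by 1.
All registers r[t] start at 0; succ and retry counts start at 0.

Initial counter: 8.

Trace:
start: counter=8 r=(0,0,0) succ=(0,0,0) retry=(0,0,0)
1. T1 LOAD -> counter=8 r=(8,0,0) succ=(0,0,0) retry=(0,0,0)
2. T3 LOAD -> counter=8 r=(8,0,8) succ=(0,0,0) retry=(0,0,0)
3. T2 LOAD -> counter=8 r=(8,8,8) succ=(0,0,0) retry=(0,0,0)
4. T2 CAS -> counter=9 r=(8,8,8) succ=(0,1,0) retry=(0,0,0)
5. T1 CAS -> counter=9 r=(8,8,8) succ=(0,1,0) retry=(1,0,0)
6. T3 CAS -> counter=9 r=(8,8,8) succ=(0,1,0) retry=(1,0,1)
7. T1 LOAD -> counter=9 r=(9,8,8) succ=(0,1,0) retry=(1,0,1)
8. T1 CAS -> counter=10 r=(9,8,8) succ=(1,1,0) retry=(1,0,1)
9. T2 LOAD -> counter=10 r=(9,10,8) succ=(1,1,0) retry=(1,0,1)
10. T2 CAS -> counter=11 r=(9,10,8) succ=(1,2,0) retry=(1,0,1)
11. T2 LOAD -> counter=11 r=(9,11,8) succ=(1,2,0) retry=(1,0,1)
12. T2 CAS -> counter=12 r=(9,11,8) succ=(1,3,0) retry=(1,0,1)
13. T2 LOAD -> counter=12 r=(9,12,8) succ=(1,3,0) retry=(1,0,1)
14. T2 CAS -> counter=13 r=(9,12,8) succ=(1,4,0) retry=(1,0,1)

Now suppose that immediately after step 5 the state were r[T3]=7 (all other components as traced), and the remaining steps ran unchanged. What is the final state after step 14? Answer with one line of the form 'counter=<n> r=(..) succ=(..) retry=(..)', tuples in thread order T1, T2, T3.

counter=13 r=(9,12,7) succ=(1,4,0) retry=(1,0,1)

state after step 5 := counter=9 r=(8,8,7) succ=(0,1,0) retry=(1,0,0)
6. T3 CAS -> counter=9 r=(8,8,7) succ=(0,1,0) retry=(1,0,1)
7. T1 LOAD -> counter=9 r=(9,8,7) succ=(0,1,0) retry=(1,0,1)
8. T1 CAS -> counter=10 r=(9,8,7) succ=(1,1,0) retry=(1,0,1)
9. T2 LOAD -> counter=10 r=(9,10,7) succ=(1,1,0) retry=(1,0,1)
10. T2 CAS -> counter=11 r=(9,10,7) succ=(1,2,0) retry=(1,0,1)
11. T2 LOAD -> counter=11 r=(9,11,7) succ=(1,2,0) retry=(1,0,1)
12. T2 CAS -> counter=12 r=(9,11,7) succ=(1,3,0) retry=(1,0,1)
13. T2 LOAD -> counter=12 r=(9,12,7) succ=(1,3,0) retry=(1,0,1)
14. T2 CAS -> counter=13 r=(9,12,7) succ=(1,4,0) retry=(1,0,1)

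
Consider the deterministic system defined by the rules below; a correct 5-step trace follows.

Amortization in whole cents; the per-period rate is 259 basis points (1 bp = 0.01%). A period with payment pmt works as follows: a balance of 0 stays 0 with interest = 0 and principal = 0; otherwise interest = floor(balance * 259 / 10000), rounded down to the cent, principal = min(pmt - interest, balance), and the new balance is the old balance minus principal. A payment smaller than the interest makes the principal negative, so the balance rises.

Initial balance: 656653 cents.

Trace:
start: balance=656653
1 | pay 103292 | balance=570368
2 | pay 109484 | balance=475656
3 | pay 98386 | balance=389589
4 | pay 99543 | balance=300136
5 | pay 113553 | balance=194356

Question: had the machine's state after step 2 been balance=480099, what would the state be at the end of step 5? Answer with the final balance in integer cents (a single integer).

state after step 2 := balance=480099
3 | pay 98386 | balance=394147
4 | pay 99543 | balance=304812
5 | pay 113553 | balance=199153

199153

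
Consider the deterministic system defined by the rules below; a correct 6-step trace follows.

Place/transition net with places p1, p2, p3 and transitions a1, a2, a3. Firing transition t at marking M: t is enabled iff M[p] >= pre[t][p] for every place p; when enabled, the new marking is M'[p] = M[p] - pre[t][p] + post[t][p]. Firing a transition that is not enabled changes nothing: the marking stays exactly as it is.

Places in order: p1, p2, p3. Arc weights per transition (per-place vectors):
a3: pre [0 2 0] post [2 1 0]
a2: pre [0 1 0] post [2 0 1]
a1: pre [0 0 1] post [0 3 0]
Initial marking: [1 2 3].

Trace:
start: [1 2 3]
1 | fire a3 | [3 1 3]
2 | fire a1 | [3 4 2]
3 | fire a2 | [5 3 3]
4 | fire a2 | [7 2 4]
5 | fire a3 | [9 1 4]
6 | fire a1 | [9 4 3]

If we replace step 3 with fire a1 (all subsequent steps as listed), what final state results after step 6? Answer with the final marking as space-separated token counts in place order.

(re-executing from step 3 with the substitution; state before step 3: [3 4 2])
3 | fire a1 | [3 7 1]
4 | fire a2 | [5 6 2]
5 | fire a3 | [7 5 2]
6 | fire a1 | [7 8 1]

7 8 1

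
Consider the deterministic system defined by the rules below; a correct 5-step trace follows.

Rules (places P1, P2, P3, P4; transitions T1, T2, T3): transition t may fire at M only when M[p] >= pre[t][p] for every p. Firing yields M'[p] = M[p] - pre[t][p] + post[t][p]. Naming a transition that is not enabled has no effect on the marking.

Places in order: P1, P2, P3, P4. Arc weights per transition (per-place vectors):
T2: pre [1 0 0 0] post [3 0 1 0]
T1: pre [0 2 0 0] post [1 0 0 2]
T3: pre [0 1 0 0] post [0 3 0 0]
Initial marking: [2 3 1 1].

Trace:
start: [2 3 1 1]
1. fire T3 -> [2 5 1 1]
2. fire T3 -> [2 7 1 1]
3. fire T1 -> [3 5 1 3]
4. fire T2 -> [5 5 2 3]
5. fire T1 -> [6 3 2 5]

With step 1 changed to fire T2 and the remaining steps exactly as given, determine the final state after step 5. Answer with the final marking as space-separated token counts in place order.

(re-executing from step 1 with the substitution; state before step 1: [2 3 1 1])
1. fire T2 -> [4 3 2 1]
2. fire T3 -> [4 5 2 1]
3. fire T1 -> [5 3 2 3]
4. fire T2 -> [7 3 3 3]
5. fire T1 -> [8 1 3 5]

8 1 3 5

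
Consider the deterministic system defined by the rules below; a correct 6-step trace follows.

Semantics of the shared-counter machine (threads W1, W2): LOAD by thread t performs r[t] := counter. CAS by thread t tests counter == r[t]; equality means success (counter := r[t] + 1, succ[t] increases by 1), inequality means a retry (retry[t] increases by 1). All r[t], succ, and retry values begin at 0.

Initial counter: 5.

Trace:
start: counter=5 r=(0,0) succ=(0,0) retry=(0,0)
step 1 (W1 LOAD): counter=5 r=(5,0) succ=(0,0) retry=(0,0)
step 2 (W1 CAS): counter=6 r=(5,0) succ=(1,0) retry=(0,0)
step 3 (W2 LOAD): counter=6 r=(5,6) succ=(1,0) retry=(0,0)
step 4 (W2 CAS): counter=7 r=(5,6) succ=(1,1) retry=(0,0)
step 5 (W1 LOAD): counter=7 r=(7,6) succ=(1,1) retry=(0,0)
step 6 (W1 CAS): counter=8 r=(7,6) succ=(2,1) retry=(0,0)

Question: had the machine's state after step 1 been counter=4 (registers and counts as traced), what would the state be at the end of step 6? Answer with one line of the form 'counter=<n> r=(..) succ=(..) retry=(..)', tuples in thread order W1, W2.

counter=6 r=(5,4) succ=(1,1) retry=(1,0)

state after step 1 := counter=4 r=(5,0) succ=(0,0) retry=(0,0)
step 2 (W1 CAS): counter=4 r=(5,0) succ=(0,0) retry=(1,0)
step 3 (W2 LOAD): counter=4 r=(5,4) succ=(0,0) retry=(1,0)
step 4 (W2 CAS): counter=5 r=(5,4) succ=(0,1) retry=(1,0)
step 5 (W1 LOAD): counter=5 r=(5,4) succ=(0,1) retry=(1,0)
step 6 (W1 CAS): counter=6 r=(5,4) succ=(1,1) retry=(1,0)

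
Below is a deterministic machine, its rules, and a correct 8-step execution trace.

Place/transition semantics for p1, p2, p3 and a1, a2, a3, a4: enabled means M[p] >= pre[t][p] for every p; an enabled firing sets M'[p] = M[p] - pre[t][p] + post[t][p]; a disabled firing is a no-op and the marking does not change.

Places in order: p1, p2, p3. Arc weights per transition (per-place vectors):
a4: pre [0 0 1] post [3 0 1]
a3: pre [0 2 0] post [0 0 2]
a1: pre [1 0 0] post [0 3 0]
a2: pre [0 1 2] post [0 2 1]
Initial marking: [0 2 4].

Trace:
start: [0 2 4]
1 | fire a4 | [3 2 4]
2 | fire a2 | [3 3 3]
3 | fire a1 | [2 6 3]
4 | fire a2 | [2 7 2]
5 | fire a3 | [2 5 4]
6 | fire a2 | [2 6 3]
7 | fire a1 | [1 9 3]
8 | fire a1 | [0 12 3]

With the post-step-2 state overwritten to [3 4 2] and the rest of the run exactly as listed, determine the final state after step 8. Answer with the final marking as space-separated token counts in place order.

state after step 2 := [3 4 2]
3 | fire a1 | [2 7 2]
4 | fire a2 | [2 8 1]
5 | fire a3 | [2 6 3]
6 | fire a2 | [2 7 2]
7 | fire a1 | [1 10 2]
8 | fire a1 | [0 13 2]

0 13 2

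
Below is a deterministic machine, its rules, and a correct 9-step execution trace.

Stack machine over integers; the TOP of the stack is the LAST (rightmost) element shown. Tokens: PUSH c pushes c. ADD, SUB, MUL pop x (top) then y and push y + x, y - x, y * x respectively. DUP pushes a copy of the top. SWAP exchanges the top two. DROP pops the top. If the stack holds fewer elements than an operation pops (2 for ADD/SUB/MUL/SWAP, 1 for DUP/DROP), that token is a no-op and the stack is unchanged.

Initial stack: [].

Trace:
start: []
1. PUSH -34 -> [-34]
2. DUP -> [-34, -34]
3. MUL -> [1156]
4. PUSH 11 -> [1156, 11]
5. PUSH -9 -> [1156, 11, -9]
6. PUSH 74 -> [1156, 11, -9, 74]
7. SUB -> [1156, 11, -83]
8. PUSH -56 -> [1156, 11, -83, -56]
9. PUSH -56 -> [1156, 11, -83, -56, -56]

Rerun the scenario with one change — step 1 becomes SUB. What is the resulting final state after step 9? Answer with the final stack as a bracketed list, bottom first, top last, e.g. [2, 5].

(re-executing from step 1 with the substitution; state before step 1: [])
1. SUB -> []
2. DUP -> []
3. MUL -> []
4. PUSH 11 -> [11]
5. PUSH -9 -> [11, -9]
6. PUSH 74 -> [11, -9, 74]
7. SUB -> [11, -83]
8. PUSH -56 -> [11, -83, -56]
9. PUSH -56 -> [11, -83, -56, -56]

[11, -83, -56, -56]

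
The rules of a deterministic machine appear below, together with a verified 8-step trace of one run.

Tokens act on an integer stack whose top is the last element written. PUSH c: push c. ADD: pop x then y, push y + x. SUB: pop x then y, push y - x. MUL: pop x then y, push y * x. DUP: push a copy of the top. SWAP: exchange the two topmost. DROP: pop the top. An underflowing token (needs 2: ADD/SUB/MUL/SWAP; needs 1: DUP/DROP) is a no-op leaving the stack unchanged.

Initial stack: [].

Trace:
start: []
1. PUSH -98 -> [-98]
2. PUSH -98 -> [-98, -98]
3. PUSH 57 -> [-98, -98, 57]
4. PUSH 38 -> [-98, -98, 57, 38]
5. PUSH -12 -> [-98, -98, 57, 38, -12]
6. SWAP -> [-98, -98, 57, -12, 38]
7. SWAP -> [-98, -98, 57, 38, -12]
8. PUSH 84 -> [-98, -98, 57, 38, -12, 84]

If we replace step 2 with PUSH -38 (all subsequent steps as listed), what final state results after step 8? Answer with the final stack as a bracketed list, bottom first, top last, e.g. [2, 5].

(re-executing from step 2 with the substitution; state before step 2: [-98])
2. PUSH -38 -> [-98, -38]
3. PUSH 57 -> [-98, -38, 57]
4. PUSH 38 -> [-98, -38, 57, 38]
5. PUSH -12 -> [-98, -38, 57, 38, -12]
6. SWAP -> [-98, -38, 57, -12, 38]
7. SWAP -> [-98, -38, 57, 38, -12]
8. PUSH 84 -> [-98, -38, 57, 38, -12, 84]

[-98, -38, 57, 38, -12, 84]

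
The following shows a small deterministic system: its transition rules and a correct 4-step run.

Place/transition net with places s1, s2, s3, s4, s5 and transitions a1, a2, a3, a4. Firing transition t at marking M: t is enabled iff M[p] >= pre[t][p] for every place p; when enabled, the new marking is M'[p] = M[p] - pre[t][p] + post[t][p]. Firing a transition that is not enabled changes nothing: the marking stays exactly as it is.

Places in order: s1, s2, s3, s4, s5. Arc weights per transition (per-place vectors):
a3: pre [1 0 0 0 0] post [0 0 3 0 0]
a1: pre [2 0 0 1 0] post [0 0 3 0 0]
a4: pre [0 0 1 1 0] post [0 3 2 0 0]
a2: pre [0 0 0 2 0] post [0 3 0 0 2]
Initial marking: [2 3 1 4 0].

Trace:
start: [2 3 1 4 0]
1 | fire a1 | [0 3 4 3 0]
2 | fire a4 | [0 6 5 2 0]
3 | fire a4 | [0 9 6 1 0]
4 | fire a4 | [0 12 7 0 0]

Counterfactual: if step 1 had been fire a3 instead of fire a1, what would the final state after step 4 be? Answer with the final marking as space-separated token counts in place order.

(re-executing from step 1 with the substitution; state before step 1: [2 3 1 4 0])
1 | fire a3 | [1 3 4 4 0]
2 | fire a4 | [1 6 5 3 0]
3 | fire a4 | [1 9 6 2 0]
4 | fire a4 | [1 12 7 1 0]

1 12 7 1 0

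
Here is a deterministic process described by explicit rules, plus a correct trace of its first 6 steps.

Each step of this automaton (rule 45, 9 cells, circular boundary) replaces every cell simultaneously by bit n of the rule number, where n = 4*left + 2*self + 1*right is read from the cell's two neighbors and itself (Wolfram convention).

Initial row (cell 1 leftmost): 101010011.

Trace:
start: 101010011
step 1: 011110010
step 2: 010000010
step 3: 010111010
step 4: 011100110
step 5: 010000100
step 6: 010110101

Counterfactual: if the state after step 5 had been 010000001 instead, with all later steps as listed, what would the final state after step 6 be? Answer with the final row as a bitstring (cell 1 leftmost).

110111101

state after step 5 := 010000001
step 6: 110111101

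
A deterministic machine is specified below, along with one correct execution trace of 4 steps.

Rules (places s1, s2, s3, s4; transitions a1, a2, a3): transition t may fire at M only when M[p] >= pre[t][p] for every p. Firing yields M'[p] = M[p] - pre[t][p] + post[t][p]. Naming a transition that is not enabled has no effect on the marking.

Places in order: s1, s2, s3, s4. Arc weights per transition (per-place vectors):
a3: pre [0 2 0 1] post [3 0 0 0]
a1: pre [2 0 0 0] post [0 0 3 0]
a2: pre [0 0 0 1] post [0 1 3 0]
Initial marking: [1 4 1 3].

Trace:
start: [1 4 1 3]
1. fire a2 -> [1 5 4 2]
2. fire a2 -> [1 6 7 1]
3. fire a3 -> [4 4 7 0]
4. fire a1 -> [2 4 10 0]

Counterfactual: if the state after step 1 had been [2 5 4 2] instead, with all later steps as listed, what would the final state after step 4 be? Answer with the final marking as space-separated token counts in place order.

3 4 10 0

state after step 1 := [2 5 4 2]
2. fire a2 -> [2 6 7 1]
3. fire a3 -> [5 4 7 0]
4. fire a1 -> [3 4 10 0]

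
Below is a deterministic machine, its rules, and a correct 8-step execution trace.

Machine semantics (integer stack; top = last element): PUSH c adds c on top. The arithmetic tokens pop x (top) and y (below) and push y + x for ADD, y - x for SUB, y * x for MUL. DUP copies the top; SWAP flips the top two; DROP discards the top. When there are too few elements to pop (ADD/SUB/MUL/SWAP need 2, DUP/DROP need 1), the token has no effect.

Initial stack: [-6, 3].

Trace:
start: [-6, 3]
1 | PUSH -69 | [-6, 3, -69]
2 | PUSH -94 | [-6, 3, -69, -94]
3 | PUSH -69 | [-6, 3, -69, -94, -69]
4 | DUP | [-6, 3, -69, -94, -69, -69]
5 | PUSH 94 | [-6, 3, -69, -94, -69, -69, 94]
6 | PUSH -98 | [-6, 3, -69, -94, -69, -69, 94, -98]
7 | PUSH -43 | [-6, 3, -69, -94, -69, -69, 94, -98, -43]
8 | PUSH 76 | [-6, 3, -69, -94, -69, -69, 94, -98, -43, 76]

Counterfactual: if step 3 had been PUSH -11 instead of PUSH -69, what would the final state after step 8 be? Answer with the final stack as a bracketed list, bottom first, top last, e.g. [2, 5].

[-6, 3, -69, -94, -11, -11, 94, -98, -43, 76]

(re-executing from step 3 with the substitution; state before step 3: [-6, 3, -69, -94])
3 | PUSH -11 | [-6, 3, -69, -94, -11]
4 | DUP | [-6, 3, -69, -94, -11, -11]
5 | PUSH 94 | [-6, 3, -69, -94, -11, -11, 94]
6 | PUSH -98 | [-6, 3, -69, -94, -11, -11, 94, -98]
7 | PUSH -43 | [-6, 3, -69, -94, -11, -11, 94, -98, -43]
8 | PUSH 76 | [-6, 3, -69, -94, -11, -11, 94, -98, -43, 76]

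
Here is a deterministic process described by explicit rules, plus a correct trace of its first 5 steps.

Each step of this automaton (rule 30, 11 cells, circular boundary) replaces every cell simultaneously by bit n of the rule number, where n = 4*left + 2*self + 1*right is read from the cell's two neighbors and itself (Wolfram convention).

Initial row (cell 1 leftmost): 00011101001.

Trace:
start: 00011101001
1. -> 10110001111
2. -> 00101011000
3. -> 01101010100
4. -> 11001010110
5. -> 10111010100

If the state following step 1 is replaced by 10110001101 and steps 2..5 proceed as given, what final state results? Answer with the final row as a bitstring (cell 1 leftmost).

00011010110

state after step 1 := 10110001101
2. -> 00101011001
3. -> 11101010111
4. -> 00001010100
5. -> 00011010110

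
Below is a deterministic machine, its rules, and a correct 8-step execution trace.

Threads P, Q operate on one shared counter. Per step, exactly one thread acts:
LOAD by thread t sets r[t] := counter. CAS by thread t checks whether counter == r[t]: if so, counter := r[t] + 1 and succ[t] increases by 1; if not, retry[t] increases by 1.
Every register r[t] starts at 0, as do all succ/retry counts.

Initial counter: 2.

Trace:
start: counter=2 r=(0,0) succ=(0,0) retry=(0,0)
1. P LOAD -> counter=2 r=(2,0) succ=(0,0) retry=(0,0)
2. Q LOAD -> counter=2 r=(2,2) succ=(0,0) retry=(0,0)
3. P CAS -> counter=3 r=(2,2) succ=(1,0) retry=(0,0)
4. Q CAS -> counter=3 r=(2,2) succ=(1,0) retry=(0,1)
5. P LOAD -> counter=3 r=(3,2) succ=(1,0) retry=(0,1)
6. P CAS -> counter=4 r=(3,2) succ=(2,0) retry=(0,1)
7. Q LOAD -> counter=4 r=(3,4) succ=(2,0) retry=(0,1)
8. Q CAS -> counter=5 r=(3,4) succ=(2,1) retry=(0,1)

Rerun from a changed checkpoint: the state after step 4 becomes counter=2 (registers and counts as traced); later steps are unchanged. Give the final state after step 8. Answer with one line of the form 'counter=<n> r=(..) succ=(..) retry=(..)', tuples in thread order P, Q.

counter=4 r=(2,3) succ=(2,1) retry=(0,1)

state after step 4 := counter=2 r=(2,2) succ=(1,0) retry=(0,1)
5. P LOAD -> counter=2 r=(2,2) succ=(1,0) retry=(0,1)
6. P CAS -> counter=3 r=(2,2) succ=(2,0) retry=(0,1)
7. Q LOAD -> counter=3 r=(2,3) succ=(2,0) retry=(0,1)
8. Q CAS -> counter=4 r=(2,3) succ=(2,1) retry=(0,1)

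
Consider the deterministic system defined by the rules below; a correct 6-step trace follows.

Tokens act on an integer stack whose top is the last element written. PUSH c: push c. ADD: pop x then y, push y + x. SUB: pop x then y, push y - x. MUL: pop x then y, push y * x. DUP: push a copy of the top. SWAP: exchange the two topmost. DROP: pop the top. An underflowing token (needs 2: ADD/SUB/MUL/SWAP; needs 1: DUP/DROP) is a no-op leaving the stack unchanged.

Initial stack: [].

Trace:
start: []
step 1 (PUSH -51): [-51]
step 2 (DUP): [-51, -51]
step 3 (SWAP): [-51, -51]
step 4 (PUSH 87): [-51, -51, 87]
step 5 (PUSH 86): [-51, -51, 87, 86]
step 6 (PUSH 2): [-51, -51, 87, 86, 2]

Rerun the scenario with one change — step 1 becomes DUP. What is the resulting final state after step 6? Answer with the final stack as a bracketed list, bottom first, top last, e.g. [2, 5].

(re-executing from step 1 with the substitution; state before step 1: [])
step 1 (DUP): []
step 2 (DUP): []
step 3 (SWAP): []
step 4 (PUSH 87): [87]
step 5 (PUSH 86): [87, 86]
step 6 (PUSH 2): [87, 86, 2]

[87, 86, 2]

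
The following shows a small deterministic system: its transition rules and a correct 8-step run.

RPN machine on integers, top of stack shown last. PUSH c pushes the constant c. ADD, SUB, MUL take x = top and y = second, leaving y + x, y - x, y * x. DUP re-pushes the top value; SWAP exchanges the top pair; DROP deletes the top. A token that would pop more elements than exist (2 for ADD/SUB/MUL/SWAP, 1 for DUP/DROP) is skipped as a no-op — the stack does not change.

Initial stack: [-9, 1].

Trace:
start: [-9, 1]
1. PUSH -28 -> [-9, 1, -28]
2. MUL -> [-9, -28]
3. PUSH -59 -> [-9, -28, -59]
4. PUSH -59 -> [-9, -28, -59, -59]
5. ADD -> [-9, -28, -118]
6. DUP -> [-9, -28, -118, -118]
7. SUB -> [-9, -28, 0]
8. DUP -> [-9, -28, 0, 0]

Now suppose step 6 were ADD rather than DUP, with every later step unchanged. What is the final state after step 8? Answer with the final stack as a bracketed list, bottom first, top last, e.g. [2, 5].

(re-executing from step 6 with the substitution; state before step 6: [-9, -28, -118])
6. ADD -> [-9, -146]
7. SUB -> [137]
8. DUP -> [137, 137]

[137, 137]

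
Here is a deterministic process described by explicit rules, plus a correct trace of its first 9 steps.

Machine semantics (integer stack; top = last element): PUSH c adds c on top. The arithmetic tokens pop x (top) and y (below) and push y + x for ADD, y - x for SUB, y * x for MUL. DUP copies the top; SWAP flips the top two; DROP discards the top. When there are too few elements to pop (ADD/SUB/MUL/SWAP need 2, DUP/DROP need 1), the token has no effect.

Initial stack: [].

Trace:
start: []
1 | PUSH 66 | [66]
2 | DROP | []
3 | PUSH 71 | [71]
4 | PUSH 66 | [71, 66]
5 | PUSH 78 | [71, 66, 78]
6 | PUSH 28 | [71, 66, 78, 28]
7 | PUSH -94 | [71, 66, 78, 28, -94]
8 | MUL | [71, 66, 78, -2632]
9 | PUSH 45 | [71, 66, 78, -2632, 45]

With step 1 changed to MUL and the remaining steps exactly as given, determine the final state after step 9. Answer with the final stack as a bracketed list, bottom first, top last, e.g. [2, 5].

[71, 66, 78, -2632, 45]

(re-executing from step 1 with the substitution; state before step 1: [])
1 | MUL | []
2 | DROP | []
3 | PUSH 71 | [71]
4 | PUSH 66 | [71, 66]
5 | PUSH 78 | [71, 66, 78]
6 | PUSH 28 | [71, 66, 78, 28]
7 | PUSH -94 | [71, 66, 78, 28, -94]
8 | MUL | [71, 66, 78, -2632]
9 | PUSH 45 | [71, 66, 78, -2632, 45]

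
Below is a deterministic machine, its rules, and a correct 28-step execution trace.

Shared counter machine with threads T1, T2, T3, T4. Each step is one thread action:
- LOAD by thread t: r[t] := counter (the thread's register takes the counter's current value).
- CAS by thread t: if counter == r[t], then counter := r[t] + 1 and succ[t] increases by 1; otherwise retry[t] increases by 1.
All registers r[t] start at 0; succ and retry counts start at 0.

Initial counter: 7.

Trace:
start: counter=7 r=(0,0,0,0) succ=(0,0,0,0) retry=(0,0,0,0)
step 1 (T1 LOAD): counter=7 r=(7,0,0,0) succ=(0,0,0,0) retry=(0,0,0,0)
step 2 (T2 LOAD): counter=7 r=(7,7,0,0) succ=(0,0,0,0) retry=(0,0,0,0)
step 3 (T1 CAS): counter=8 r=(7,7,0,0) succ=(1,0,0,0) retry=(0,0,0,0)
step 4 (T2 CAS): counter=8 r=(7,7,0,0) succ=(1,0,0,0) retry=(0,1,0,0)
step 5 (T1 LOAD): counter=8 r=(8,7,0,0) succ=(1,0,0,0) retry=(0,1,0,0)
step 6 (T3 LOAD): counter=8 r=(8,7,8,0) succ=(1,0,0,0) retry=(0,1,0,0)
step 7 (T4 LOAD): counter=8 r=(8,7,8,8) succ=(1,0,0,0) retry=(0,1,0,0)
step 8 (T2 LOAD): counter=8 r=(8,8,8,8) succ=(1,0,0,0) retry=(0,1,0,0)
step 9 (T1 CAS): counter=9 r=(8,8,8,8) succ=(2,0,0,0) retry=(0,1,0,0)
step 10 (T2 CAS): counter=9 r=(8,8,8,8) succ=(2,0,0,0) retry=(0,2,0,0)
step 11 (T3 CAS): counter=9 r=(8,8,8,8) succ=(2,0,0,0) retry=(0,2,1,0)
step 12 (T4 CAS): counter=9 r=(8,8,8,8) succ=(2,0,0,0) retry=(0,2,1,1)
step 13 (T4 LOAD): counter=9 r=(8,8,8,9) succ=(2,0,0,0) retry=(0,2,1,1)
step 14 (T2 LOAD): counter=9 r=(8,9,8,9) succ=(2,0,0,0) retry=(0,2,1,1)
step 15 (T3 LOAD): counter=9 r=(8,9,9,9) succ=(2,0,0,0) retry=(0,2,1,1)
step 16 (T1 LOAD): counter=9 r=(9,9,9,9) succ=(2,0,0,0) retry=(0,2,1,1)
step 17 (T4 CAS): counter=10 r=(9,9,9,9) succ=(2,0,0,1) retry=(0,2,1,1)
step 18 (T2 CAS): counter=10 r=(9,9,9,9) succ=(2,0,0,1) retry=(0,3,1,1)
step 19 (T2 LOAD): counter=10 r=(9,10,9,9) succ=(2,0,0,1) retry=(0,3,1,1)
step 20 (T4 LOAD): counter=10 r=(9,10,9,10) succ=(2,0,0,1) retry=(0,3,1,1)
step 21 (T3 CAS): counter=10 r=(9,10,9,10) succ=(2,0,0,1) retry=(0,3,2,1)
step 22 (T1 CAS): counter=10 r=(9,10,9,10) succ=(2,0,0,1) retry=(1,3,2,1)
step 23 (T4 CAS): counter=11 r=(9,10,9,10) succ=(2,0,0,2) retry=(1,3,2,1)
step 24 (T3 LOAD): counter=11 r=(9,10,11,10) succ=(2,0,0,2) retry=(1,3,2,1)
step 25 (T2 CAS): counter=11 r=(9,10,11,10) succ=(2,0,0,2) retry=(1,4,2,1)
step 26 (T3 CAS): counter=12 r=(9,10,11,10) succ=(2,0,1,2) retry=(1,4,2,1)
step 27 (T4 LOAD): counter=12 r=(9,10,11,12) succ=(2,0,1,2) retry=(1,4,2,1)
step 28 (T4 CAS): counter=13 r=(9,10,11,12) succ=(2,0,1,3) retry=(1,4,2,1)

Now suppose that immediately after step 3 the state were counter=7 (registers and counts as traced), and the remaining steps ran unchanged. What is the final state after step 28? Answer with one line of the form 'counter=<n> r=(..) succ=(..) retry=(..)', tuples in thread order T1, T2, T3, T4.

counter=13 r=(9,10,11,12) succ=(2,1,1,3) retry=(1,3,2,1)

state after step 3 := counter=7 r=(7,7,0,0) succ=(1,0,0,0) retry=(0,0,0,0)
step 4 (T2 CAS): counter=8 r=(7,7,0,0) succ=(1,1,0,0) retry=(0,0,0,0)
step 5 (T1 LOAD): counter=8 r=(8,7,0,0) succ=(1,1,0,0) retry=(0,0,0,0)
step 6 (T3 LOAD): counter=8 r=(8,7,8,0) succ=(1,1,0,0) retry=(0,0,0,0)
step 7 (T4 LOAD): counter=8 r=(8,7,8,8) succ=(1,1,0,0) retry=(0,0,0,0)
step 8 (T2 LOAD): counter=8 r=(8,8,8,8) succ=(1,1,0,0) retry=(0,0,0,0)
step 9 (T1 CAS): counter=9 r=(8,8,8,8) succ=(2,1,0,0) retry=(0,0,0,0)
step 10 (T2 CAS): counter=9 r=(8,8,8,8) succ=(2,1,0,0) retry=(0,1,0,0)
step 11 (T3 CAS): counter=9 r=(8,8,8,8) succ=(2,1,0,0) retry=(0,1,1,0)
step 12 (T4 CAS): counter=9 r=(8,8,8,8) succ=(2,1,0,0) retry=(0,1,1,1)
step 13 (T4 LOAD): counter=9 r=(8,8,8,9) succ=(2,1,0,0) retry=(0,1,1,1)
step 14 (T2 LOAD): counter=9 r=(8,9,8,9) succ=(2,1,0,0) retry=(0,1,1,1)
step 15 (T3 LOAD): counter=9 r=(8,9,9,9) succ=(2,1,0,0) retry=(0,1,1,1)
step 16 (T1 LOAD): counter=9 r=(9,9,9,9) succ=(2,1,0,0) retry=(0,1,1,1)
step 17 (T4 CAS): counter=10 r=(9,9,9,9) succ=(2,1,0,1) retry=(0,1,1,1)
step 18 (T2 CAS): counter=10 r=(9,9,9,9) succ=(2,1,0,1) retry=(0,2,1,1)
step 19 (T2 LOAD): counter=10 r=(9,10,9,9) succ=(2,1,0,1) retry=(0,2,1,1)
step 20 (T4 LOAD): counter=10 r=(9,10,9,10) succ=(2,1,0,1) retry=(0,2,1,1)
step 21 (T3 CAS): counter=10 r=(9,10,9,10) succ=(2,1,0,1) retry=(0,2,2,1)
step 22 (T1 CAS): counter=10 r=(9,10,9,10) succ=(2,1,0,1) retry=(1,2,2,1)
step 23 (T4 CAS): counter=11 r=(9,10,9,10) succ=(2,1,0,2) retry=(1,2,2,1)
step 24 (T3 LOAD): counter=11 r=(9,10,11,10) succ=(2,1,0,2) retry=(1,2,2,1)
step 25 (T2 CAS): counter=11 r=(9,10,11,10) succ=(2,1,0,2) retry=(1,3,2,1)
step 26 (T3 CAS): counter=12 r=(9,10,11,10) succ=(2,1,1,2) retry=(1,3,2,1)
step 27 (T4 LOAD): counter=12 r=(9,10,11,12) succ=(2,1,1,2) retry=(1,3,2,1)
step 28 (T4 CAS): counter=13 r=(9,10,11,12) succ=(2,1,1,3) retry=(1,3,2,1)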